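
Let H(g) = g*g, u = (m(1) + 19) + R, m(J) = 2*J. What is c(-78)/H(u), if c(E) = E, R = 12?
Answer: -26/363 ≈ -0.071625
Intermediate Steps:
u = 33 (u = (2*1 + 19) + 12 = (2 + 19) + 12 = 21 + 12 = 33)
H(g) = g²
c(-78)/H(u) = -78/(33²) = -78/1089 = -78*1/1089 = -26/363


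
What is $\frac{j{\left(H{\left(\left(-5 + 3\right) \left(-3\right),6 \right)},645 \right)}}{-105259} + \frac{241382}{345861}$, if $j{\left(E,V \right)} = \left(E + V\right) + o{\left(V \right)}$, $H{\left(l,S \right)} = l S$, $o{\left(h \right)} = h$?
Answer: $\frac{24949016252}{36404982999} \approx 0.68532$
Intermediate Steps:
$H{\left(l,S \right)} = S l$
$j{\left(E,V \right)} = E + 2 V$ ($j{\left(E,V \right)} = \left(E + V\right) + V = E + 2 V$)
$\frac{j{\left(H{\left(\left(-5 + 3\right) \left(-3\right),6 \right)},645 \right)}}{-105259} + \frac{241382}{345861} = \frac{6 \left(-5 + 3\right) \left(-3\right) + 2 \cdot 645}{-105259} + \frac{241382}{345861} = \left(6 \left(\left(-2\right) \left(-3\right)\right) + 1290\right) \left(- \frac{1}{105259}\right) + 241382 \cdot \frac{1}{345861} = \left(6 \cdot 6 + 1290\right) \left(- \frac{1}{105259}\right) + \frac{241382}{345861} = \left(36 + 1290\right) \left(- \frac{1}{105259}\right) + \frac{241382}{345861} = 1326 \left(- \frac{1}{105259}\right) + \frac{241382}{345861} = - \frac{1326}{105259} + \frac{241382}{345861} = \frac{24949016252}{36404982999}$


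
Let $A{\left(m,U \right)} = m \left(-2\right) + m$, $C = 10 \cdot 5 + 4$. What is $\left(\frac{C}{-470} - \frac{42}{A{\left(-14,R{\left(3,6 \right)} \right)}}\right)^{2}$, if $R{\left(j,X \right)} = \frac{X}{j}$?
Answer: $\frac{535824}{55225} \approx 9.7026$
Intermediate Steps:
$C = 54$ ($C = 50 + 4 = 54$)
$A{\left(m,U \right)} = - m$ ($A{\left(m,U \right)} = - 2 m + m = - m$)
$\left(\frac{C}{-470} - \frac{42}{A{\left(-14,R{\left(3,6 \right)} \right)}}\right)^{2} = \left(\frac{54}{-470} - \frac{42}{\left(-1\right) \left(-14\right)}\right)^{2} = \left(54 \left(- \frac{1}{470}\right) - \frac{42}{14}\right)^{2} = \left(- \frac{27}{235} - 3\right)^{2} = \left(- \frac{732}{235}\right)^{2} = \frac{535824}{55225}$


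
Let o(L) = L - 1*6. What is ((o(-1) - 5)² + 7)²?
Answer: 22801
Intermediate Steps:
o(L) = -6 + L (o(L) = L - 6 = -6 + L)
((o(-1) - 5)² + 7)² = (((-6 - 1) - 5)² + 7)² = ((-7 - 5)² + 7)² = ((-12)² + 7)² = (144 + 7)² = 151² = 22801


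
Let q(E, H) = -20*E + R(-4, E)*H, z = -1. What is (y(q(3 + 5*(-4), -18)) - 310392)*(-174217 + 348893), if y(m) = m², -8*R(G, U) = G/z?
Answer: -32942321516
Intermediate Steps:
R(G, U) = G/8 (R(G, U) = -G/(8*(-1)) = -G*(-1)/8 = -(-1)*G/8 = G/8)
q(E, H) = -20*E - H/2 (q(E, H) = -20*E + ((⅛)*(-4))*H = -20*E - H/2)
(y(q(3 + 5*(-4), -18)) - 310392)*(-174217 + 348893) = ((-20*(3 + 5*(-4)) - ½*(-18))² - 310392)*(-174217 + 348893) = ((-20*(3 - 20) + 9)² - 310392)*174676 = ((-20*(-17) + 9)² - 310392)*174676 = ((340 + 9)² - 310392)*174676 = (349² - 310392)*174676 = (121801 - 310392)*174676 = -188591*174676 = -32942321516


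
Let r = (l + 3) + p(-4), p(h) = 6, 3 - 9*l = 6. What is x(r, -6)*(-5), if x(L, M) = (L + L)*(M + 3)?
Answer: 260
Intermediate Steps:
l = -⅓ (l = ⅓ - ⅑*6 = ⅓ - ⅔ = -⅓ ≈ -0.33333)
r = 26/3 (r = (-⅓ + 3) + 6 = 8/3 + 6 = 26/3 ≈ 8.6667)
x(L, M) = 2*L*(3 + M) (x(L, M) = (2*L)*(3 + M) = 2*L*(3 + M))
x(r, -6)*(-5) = (2*(26/3)*(3 - 6))*(-5) = (2*(26/3)*(-3))*(-5) = -52*(-5) = 260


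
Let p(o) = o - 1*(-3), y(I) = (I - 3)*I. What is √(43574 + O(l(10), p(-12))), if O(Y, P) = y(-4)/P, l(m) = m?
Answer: √392138/3 ≈ 208.74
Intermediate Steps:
y(I) = I*(-3 + I) (y(I) = (-3 + I)*I = I*(-3 + I))
p(o) = 3 + o (p(o) = o + 3 = 3 + o)
O(Y, P) = 28/P (O(Y, P) = (-4*(-3 - 4))/P = (-4*(-7))/P = 28/P)
√(43574 + O(l(10), p(-12))) = √(43574 + 28/(3 - 12)) = √(43574 + 28/(-9)) = √(43574 + 28*(-⅑)) = √(43574 - 28/9) = √(392138/9) = √392138/3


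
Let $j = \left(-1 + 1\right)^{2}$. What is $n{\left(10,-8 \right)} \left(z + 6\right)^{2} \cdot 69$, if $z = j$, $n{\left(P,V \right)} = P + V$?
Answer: $4968$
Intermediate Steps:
$j = 0$ ($j = 0^{2} = 0$)
$z = 0$
$n{\left(10,-8 \right)} \left(z + 6\right)^{2} \cdot 69 = \left(10 - 8\right) \left(0 + 6\right)^{2} \cdot 69 = 2 \cdot 6^{2} \cdot 69 = 2 \cdot 36 \cdot 69 = 72 \cdot 69 = 4968$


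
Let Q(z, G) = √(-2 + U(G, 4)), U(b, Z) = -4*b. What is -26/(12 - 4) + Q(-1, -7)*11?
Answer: -13/4 + 11*√26 ≈ 52.839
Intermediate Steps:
Q(z, G) = √(-2 - 4*G)
-26/(12 - 4) + Q(-1, -7)*11 = -26/(12 - 4) + √(-2 - 4*(-7))*11 = -26/8 + √(-2 + 28)*11 = -26*⅛ + √26*11 = -13/4 + 11*√26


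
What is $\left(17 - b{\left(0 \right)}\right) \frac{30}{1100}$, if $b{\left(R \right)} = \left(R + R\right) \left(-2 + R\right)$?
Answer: $\frac{51}{110} \approx 0.46364$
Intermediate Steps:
$b{\left(R \right)} = 2 R \left(-2 + R\right)$
$\left(17 - b{\left(0 \right)}\right) \frac{30}{1100} = \left(17 - 2 \cdot 0 \left(-2 + 0\right)\right) \frac{30}{1100} = \left(17 - 2 \cdot 0 \left(-2\right)\right) 30 \cdot \frac{1}{1100} = \left(17 - 0\right) \frac{3}{110} = \left(17 + 0\right) \frac{3}{110} = 17 \cdot \frac{3}{110} = \frac{51}{110}$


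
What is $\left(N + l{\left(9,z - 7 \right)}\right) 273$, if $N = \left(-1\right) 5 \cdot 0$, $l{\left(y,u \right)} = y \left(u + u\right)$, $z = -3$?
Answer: $-49140$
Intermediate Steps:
$l{\left(y,u \right)} = 2 u y$ ($l{\left(y,u \right)} = y 2 u = 2 u y$)
$N = 0$ ($N = \left(-5\right) 0 = 0$)
$\left(N + l{\left(9,z - 7 \right)}\right) 273 = \left(0 + 2 \left(-3 - 7\right) 9\right) 273 = \left(0 + 2 \left(-10\right) 9\right) 273 = \left(0 - 180\right) 273 = \left(-180\right) 273 = -49140$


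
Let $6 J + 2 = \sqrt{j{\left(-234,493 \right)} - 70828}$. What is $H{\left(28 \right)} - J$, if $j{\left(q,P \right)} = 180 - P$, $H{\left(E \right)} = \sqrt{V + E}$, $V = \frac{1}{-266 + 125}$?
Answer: $\frac{1}{3} + \frac{\sqrt{556527}}{141} - \frac{i \sqrt{71141}}{6} \approx 5.6242 - 44.454 i$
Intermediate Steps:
$V = - \frac{1}{141}$ ($V = \frac{1}{-141} = - \frac{1}{141} \approx -0.0070922$)
$H{\left(E \right)} = \sqrt{- \frac{1}{141} + E}$
$J = - \frac{1}{3} + \frac{i \sqrt{71141}}{6}$ ($J = - \frac{1}{3} + \frac{\sqrt{\left(180 - 493\right) - 70828}}{6} = - \frac{1}{3} + \frac{\sqrt{-313 - 70828}}{6} = - \frac{1}{3} + \frac{\sqrt{-71141}}{6} = - \frac{1}{3} + \frac{i \sqrt{71141}}{6} \approx -0.33333 + 44.454 i$)
$H{\left(28 \right)} - J = \frac{\sqrt{-141 + 19881 \cdot 28}}{141} - \left(- \frac{1}{3} + \frac{i \sqrt{71141}}{6}\right) = \frac{\sqrt{-141 + 556668}}{141} + \left(\frac{1}{3} - \frac{i \sqrt{71141}}{6}\right) = \frac{\sqrt{556527}}{141} + \left(\frac{1}{3} - \frac{i \sqrt{71141}}{6}\right) = \frac{1}{3} + \frac{\sqrt{556527}}{141} - \frac{i \sqrt{71141}}{6}$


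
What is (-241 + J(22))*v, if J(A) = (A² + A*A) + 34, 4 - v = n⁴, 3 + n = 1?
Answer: -9132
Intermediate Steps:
n = -2 (n = -3 + 1 = -2)
v = -12 (v = 4 - 1*(-2)⁴ = 4 - 1*16 = 4 - 16 = -12)
J(A) = 34 + 2*A² (J(A) = (A² + A²) + 34 = 2*A² + 34 = 34 + 2*A²)
(-241 + J(22))*v = (-241 + (34 + 2*22²))*(-12) = (-241 + (34 + 2*484))*(-12) = (-241 + (34 + 968))*(-12) = (-241 + 1002)*(-12) = 761*(-12) = -9132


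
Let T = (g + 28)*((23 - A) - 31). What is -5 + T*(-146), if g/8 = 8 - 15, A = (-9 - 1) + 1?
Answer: 4083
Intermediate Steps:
A = -9 (A = -10 + 1 = -9)
g = -56 (g = 8*(8 - 15) = 8*(-7) = -56)
T = -28 (T = (-56 + 28)*((23 - 1*(-9)) - 31) = -28*((23 + 9) - 31) = -28*(32 - 31) = -28*1 = -28)
-5 + T*(-146) = -5 - 28*(-146) = -5 + 4088 = 4083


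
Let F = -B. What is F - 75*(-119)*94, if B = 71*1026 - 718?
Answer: 766822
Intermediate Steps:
B = 72128 (B = 72846 - 718 = 72128)
F = -72128 (F = -1*72128 = -72128)
F - 75*(-119)*94 = -72128 - 75*(-119)*94 = -72128 - (-8925)*94 = -72128 - 1*(-838950) = -72128 + 838950 = 766822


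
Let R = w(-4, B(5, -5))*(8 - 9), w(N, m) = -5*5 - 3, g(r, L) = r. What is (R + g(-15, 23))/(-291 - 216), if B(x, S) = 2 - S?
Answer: -1/39 ≈ -0.025641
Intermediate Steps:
w(N, m) = -28 (w(N, m) = -25 - 3 = -28)
R = 28 (R = -28*(8 - 9) = -28*(-1) = 28)
(R + g(-15, 23))/(-291 - 216) = (28 - 15)/(-291 - 216) = 13/(-507) = 13*(-1/507) = -1/39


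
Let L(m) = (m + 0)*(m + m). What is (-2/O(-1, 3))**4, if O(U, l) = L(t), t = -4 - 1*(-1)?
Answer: 1/6561 ≈ 0.00015242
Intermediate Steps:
t = -3 (t = -4 + 1 = -3)
L(m) = 2*m**2 (L(m) = m*(2*m) = 2*m**2)
O(U, l) = 18 (O(U, l) = 2*(-3)**2 = 2*9 = 18)
(-2/O(-1, 3))**4 = (-2/18)**4 = (-2*1/18)**4 = (-1/9)**4 = 1/6561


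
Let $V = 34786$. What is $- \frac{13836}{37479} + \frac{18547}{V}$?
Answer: $\frac{71274639}{434581498} \approx 0.16401$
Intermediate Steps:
$- \frac{13836}{37479} + \frac{18547}{V} = - \frac{13836}{37479} + \frac{18547}{34786} = \left(-13836\right) \frac{1}{37479} + 18547 \cdot \frac{1}{34786} = - \frac{4612}{12493} + \frac{18547}{34786} = \frac{71274639}{434581498}$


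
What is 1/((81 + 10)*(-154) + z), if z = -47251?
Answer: -1/61265 ≈ -1.6323e-5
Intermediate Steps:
1/((81 + 10)*(-154) + z) = 1/((81 + 10)*(-154) - 47251) = 1/(91*(-154) - 47251) = 1/(-14014 - 47251) = 1/(-61265) = -1/61265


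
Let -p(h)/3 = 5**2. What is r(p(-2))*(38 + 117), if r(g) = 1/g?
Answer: -31/15 ≈ -2.0667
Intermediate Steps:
p(h) = -75 (p(h) = -3*5**2 = -3*25 = -75)
r(g) = 1/g
r(p(-2))*(38 + 117) = (38 + 117)/(-75) = -1/75*155 = -31/15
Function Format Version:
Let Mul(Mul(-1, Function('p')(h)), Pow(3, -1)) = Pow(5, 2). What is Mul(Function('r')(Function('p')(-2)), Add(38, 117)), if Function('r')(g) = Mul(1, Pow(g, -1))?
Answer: Rational(-31, 15) ≈ -2.0667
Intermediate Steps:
Function('p')(h) = -75 (Function('p')(h) = Mul(-3, Pow(5, 2)) = Mul(-3, 25) = -75)
Function('r')(g) = Pow(g, -1)
Mul(Function('r')(Function('p')(-2)), Add(38, 117)) = Mul(Pow(-75, -1), Add(38, 117)) = Mul(Rational(-1, 75), 155) = Rational(-31, 15)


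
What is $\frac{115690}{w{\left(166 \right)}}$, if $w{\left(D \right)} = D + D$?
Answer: $\frac{57845}{166} \approx 348.46$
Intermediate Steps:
$w{\left(D \right)} = 2 D$
$\frac{115690}{w{\left(166 \right)}} = \frac{115690}{2 \cdot 166} = \frac{115690}{332} = 115690 \cdot \frac{1}{332} = \frac{57845}{166}$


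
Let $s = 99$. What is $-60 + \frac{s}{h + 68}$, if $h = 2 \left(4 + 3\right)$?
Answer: $- \frac{4821}{82} \approx -58.793$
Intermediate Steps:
$h = 14$ ($h = 2 \cdot 7 = 14$)
$-60 + \frac{s}{h + 68} = -60 + \frac{99}{14 + 68} = -60 + \frac{99}{82} = - \frac{4821}{82}$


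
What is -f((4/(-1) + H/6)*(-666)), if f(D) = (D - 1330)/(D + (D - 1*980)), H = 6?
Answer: -167/754 ≈ -0.22149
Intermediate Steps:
f(D) = (-1330 + D)/(-980 + 2*D) (f(D) = (-1330 + D)/(D + (D - 980)) = (-1330 + D)/(D + (-980 + D)) = (-1330 + D)/(-980 + 2*D))
-f((4/(-1) + H/6)*(-666)) = -(-1330 + (4/(-1) + 6/6)*(-666))/(2*(-490 + (4/(-1) + 6/6)*(-666))) = -(-1330 + (4*(-1) + 6*(⅙))*(-666))/(2*(-490 + (4*(-1) + 6*(⅙))*(-666))) = -(-1330 + (-4 + 1)*(-666))/(2*(-490 + (-4 + 1)*(-666))) = -(-1330 - 3*(-666))/(2*(-490 - 3*(-666))) = -(-1330 + 1998)/(2*(-490 + 1998)) = -668/(2*1508) = -1*167/754 = -167/754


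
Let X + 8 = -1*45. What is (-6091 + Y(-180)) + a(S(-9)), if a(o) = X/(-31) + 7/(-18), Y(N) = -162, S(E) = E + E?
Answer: -3488437/558 ≈ -6251.7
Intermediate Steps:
S(E) = 2*E
X = -53 (X = -8 - 1*45 = -8 - 45 = -53)
a(o) = 737/558 (a(o) = -53/(-31) + 7/(-18) = -53*(-1/31) + 7*(-1/18) = 53/31 - 7/18 = 737/558)
(-6091 + Y(-180)) + a(S(-9)) = (-6091 - 162) + 737/558 = -6253 + 737/558 = -3488437/558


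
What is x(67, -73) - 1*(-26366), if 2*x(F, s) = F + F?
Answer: 26433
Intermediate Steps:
x(F, s) = F (x(F, s) = (F + F)/2 = (2*F)/2 = F)
x(67, -73) - 1*(-26366) = 67 - 1*(-26366) = 67 + 26366 = 26433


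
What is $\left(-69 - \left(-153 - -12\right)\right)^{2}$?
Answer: $5184$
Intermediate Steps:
$\left(-69 - \left(-153 - -12\right)\right)^{2} = \left(-69 - \left(-153 + 12\right)\right)^{2} = \left(-69 - -141\right)^{2} = \left(-69 + 141\right)^{2} = 72^{2} = 5184$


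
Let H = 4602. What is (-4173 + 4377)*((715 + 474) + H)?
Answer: 1181364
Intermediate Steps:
(-4173 + 4377)*((715 + 474) + H) = (-4173 + 4377)*((715 + 474) + 4602) = 204*(1189 + 4602) = 204*5791 = 1181364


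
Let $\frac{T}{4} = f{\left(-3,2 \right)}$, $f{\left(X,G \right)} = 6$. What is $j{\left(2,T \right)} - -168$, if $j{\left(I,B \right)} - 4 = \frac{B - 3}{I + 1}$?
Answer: $179$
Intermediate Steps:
$T = 24$ ($T = 4 \cdot 6 = 24$)
$j{\left(I,B \right)} = 4 + \frac{-3 + B}{1 + I}$ ($j{\left(I,B \right)} = 4 + \frac{B - 3}{I + 1} = 4 + \frac{-3 + B}{1 + I}$)
$j{\left(2,T \right)} - -168 = \frac{1 + 24 + 4 \cdot 2}{1 + 2} - -168 = \frac{1 + 24 + 8}{3} + 168 = \frac{1}{3} \cdot 33 + 168 = 11 + 168 = 179$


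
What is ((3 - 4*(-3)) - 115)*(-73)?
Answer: 7300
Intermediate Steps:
((3 - 4*(-3)) - 115)*(-73) = ((3 + 12) - 115)*(-73) = (15 - 115)*(-73) = -100*(-73) = 7300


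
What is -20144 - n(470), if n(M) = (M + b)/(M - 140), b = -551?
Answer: -2215813/110 ≈ -20144.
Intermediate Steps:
n(M) = (-551 + M)/(-140 + M) (n(M) = (M - 551)/(M - 140) = (-551 + M)/(-140 + M))
-20144 - n(470) = -20144 - (-551 + 470)/(-140 + 470) = -20144 - (-81)/330 = -20144 - 1*(-27/110) = -20144 + 27/110 = -2215813/110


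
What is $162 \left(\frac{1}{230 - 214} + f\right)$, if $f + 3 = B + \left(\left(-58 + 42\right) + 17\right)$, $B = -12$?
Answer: $- \frac{18063}{8} \approx -2257.9$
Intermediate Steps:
$f = -14$ ($f = -3 + \left(-12 + \left(\left(-58 + 42\right) + 17\right)\right) = -3 + \left(-12 + \left(-16 + 17\right)\right) = -3 + \left(-12 + 1\right) = -3 - 11 = -14$)
$162 \left(\frac{1}{230 - 214} + f\right) = 162 \left(\frac{1}{230 - 214} - 14\right) = 162 \left(\frac{1}{16} - 14\right) = 162 \left(- \frac{223}{16}\right) = - \frac{18063}{8}$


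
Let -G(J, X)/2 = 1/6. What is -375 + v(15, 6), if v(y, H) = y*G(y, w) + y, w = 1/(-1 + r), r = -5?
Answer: -365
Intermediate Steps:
w = -⅙ (w = 1/(-1 - 5) = 1/(-6) = -⅙ ≈ -0.16667)
G(J, X) = -⅓ (G(J, X) = -2/6 = -2*⅙ = -⅓)
v(y, H) = 2*y/3 (v(y, H) = y*(-⅓) + y = -y/3 + y = 2*y/3)
-375 + v(15, 6) = -375 + (⅔)*15 = -375 + 10 = -365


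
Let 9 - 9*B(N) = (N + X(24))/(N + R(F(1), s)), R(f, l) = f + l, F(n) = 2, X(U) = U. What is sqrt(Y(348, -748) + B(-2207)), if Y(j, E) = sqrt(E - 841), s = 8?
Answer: sqrt(228670 + 257049*I*sqrt(1589))/507 ≈ 4.5145 + 4.4149*I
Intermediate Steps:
Y(j, E) = sqrt(-841 + E)
B(N) = 1 - (24 + N)/(9*(10 + N)) (B(N) = 1 - (N + 24)/(9*(N + (2 + 8))) = 1 - (24 + N)/(9*(N + 10)) = 1 - (24 + N)/(9*(10 + N)))
sqrt(Y(348, -748) + B(-2207)) = sqrt(sqrt(-841 - 748) + 2*(33 + 4*(-2207))/(9*(10 - 2207))) = sqrt(sqrt(-1589) + (2/9)*(33 - 8828)/(-2197)) = sqrt(I*sqrt(1589) + (2/9)*(-1/2197)*(-8795)) = sqrt(I*sqrt(1589) + 17590/19773) = sqrt(17590/19773 + I*sqrt(1589))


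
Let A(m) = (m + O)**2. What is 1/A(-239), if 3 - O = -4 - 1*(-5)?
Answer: 1/56169 ≈ 1.7803e-5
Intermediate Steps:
O = 2 (O = 3 - (-4 - 1*(-5)) = 3 - (-4 + 5) = 3 - 1*1 = 3 - 1 = 2)
A(m) = (2 + m)**2 (A(m) = (m + 2)**2 = (2 + m)**2)
1/A(-239) = 1/((2 - 239)**2) = 1/((-237)**2) = 1/56169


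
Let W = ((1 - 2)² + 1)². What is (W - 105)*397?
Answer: -40097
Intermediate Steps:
W = 4 (W = ((-1)² + 1)² = (1 + 1)² = 2² = 4)
(W - 105)*397 = (4 - 105)*397 = -101*397 = -40097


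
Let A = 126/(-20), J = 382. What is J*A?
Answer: -12033/5 ≈ -2406.6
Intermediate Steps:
A = -63/10 (A = 126*(-1/20) = -63/10 ≈ -6.3000)
J*A = 382*(-63/10) = -12033/5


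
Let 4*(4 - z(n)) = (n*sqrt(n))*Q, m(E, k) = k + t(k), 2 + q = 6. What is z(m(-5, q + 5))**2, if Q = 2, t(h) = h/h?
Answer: 266 - 40*sqrt(10) ≈ 139.51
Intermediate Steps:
t(h) = 1
q = 4 (q = -2 + 6 = 4)
m(E, k) = 1 + k (m(E, k) = k + 1 = 1 + k)
z(n) = 4 - n**(3/2)/2 (z(n) = 4 - n*sqrt(n)*2/4 = 4 - n**(3/2)*2/4 = 4 - n**(3/2)/2)
z(m(-5, q + 5))**2 = (4 - (1 + (4 + 5))**(3/2)/2)**2 = (4 - (1 + 9)**(3/2)/2)**2 = (4 - 5*sqrt(10))**2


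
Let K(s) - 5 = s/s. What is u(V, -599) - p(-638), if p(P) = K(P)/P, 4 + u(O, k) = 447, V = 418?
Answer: 141320/319 ≈ 443.01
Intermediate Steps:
K(s) = 6 (K(s) = 5 + s/s = 5 + 1 = 6)
u(O, k) = 443 (u(O, k) = -4 + 447 = 443)
p(P) = 6/P
u(V, -599) - p(-638) = 443 - 6/(-638) = 443 - 6*(-1)/638 = 443 - 1*(-3/319) = 443 + 3/319 = 141320/319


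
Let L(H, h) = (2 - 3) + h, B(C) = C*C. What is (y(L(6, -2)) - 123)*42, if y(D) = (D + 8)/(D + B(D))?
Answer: -5131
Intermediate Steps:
B(C) = C**2
L(H, h) = -1 + h
y(D) = (8 + D)/(D + D**2) (y(D) = (D + 8)/(D + D**2) = (8 + D)/(D + D**2))
(y(L(6, -2)) - 123)*42 = ((8 + (-1 - 2))/((-1 - 2)*(1 + (-1 - 2))) - 123)*42 = ((8 - 3)/((-3)*(1 - 3)) - 123)*42 = (-1/3*5/(-2) - 123)*42 = (-1/3*(-1/2)*5 - 123)*42 = (5/6 - 123)*42 = -733/6*42 = -5131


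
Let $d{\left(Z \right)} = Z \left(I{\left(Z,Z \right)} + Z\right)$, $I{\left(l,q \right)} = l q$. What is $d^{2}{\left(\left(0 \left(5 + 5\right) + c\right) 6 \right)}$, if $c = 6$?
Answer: $2299394304$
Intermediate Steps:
$d{\left(Z \right)} = Z \left(Z + Z^{2}\right)$ ($d{\left(Z \right)} = Z \left(Z Z + Z\right) = Z \left(Z^{2} + Z\right) = Z \left(Z + Z^{2}\right)$)
$d^{2}{\left(\left(0 \left(5 + 5\right) + c\right) 6 \right)} = \left(\left(\left(0 \left(5 + 5\right) + 6\right) 6\right)^{2} \left(1 + \left(0 \left(5 + 5\right) + 6\right) 6\right)\right)^{2} = \left(\left(\left(0 \cdot 10 + 6\right) 6\right)^{2} \left(1 + \left(0 \cdot 10 + 6\right) 6\right)\right)^{2} = \left(\left(\left(0 + 6\right) 6\right)^{2} \left(1 + \left(0 + 6\right) 6\right)\right)^{2} = \left(\left(6 \cdot 6\right)^{2} \left(1 + 6 \cdot 6\right)\right)^{2} = \left(36^{2} \left(1 + 36\right)\right)^{2} = \left(1296 \cdot 37\right)^{2} = 47952^{2} = 2299394304$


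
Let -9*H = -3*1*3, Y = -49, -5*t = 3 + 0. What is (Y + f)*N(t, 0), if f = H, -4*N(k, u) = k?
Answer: -36/5 ≈ -7.2000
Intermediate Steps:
t = -3/5 (t = -(3 + 0)/5 = -1/5*3 = -3/5 ≈ -0.60000)
N(k, u) = -k/4
H = 1 (H = -(-3*1)*3/9 = -(-1)*3/3 = -1/9*(-9) = 1)
f = 1
(Y + f)*N(t, 0) = (-49 + 1)*(-1/4*(-3/5)) = -48*3/20 = -36/5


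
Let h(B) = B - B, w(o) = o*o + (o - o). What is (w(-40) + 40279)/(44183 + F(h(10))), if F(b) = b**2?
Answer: 41879/44183 ≈ 0.94785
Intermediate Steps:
w(o) = o**2 (w(o) = o**2 + 0 = o**2)
h(B) = 0
(w(-40) + 40279)/(44183 + F(h(10))) = ((-40)**2 + 40279)/(44183 + 0**2) = (1600 + 40279)/(44183 + 0) = 41879/44183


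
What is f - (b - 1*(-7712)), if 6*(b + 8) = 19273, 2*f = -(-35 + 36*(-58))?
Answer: -29564/3 ≈ -9854.7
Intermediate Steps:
f = 2123/2 (f = (-(-35 + 36*(-58)))/2 = (-(-35 - 2088))/2 = (-1*(-2123))/2 = (½)*2123 = 2123/2 ≈ 1061.5)
b = 19225/6 (b = -8 + (⅙)*19273 = -8 + 19273/6 = 19225/6 ≈ 3204.2)
f - (b - 1*(-7712)) = 2123/2 - (19225/6 - 1*(-7712)) = 2123/2 - (19225/6 + 7712) = 2123/2 - 1*65497/6 = 2123/2 - 65497/6 = -29564/3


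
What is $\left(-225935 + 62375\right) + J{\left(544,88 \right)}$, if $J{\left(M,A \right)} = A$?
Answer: $-163472$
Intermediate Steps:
$\left(-225935 + 62375\right) + J{\left(544,88 \right)} = \left(-225935 + 62375\right) + 88 = -163560 + 88 = -163472$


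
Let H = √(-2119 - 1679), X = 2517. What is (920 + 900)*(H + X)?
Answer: 4580940 + 5460*I*√422 ≈ 4.5809e+6 + 1.1216e+5*I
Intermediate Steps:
H = 3*I*√422 (H = √(-3798) = 3*I*√422 ≈ 61.628*I)
(920 + 900)*(H + X) = (920 + 900)*(3*I*√422 + 2517) = 1820*(2517 + 3*I*√422) = 4580940 + 5460*I*√422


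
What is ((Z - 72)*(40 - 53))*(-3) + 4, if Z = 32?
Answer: -1556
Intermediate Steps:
((Z - 72)*(40 - 53))*(-3) + 4 = ((32 - 72)*(40 - 53))*(-3) + 4 = -40*(-13)*(-3) + 4 = 520*(-3) + 4 = -1560 + 4 = -1556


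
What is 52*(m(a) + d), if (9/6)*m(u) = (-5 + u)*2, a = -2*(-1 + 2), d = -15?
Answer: -3796/3 ≈ -1265.3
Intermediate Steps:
a = -2 (a = -2*1 = -2)
m(u) = -20/3 + 4*u/3 (m(u) = 2*((-5 + u)*2)/3 = 2*(-10 + 2*u)/3 = -20/3 + 4*u/3)
52*(m(a) + d) = 52*((-20/3 + (4/3)*(-2)) - 15) = 52*((-20/3 - 8/3) - 15) = 52*(-28/3 - 15) = 52*(-73/3) = -3796/3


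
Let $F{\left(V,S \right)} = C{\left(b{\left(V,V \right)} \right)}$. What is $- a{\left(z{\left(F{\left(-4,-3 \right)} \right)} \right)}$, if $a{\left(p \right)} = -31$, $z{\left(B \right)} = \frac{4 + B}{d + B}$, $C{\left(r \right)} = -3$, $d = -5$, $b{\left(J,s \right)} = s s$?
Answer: $31$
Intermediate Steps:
$b{\left(J,s \right)} = s^{2}$
$F{\left(V,S \right)} = -3$
$z{\left(B \right)} = \frac{4 + B}{-5 + B}$
$- a{\left(z{\left(F{\left(-4,-3 \right)} \right)} \right)} = \left(-1\right) \left(-31\right) = 31$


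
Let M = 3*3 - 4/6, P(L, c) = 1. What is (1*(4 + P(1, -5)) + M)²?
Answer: 1600/9 ≈ 177.78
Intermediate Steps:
M = 25/3 (M = 9 - 4*⅙ = 9 - ⅔ = 25/3 ≈ 8.3333)
(1*(4 + P(1, -5)) + M)² = (1*(4 + 1) + 25/3)² = (1*5 + 25/3)² = (5 + 25/3)² = (40/3)² = 1600/9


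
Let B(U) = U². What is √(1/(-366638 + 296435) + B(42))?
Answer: 29*√10337461953/70203 ≈ 42.000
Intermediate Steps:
√(1/(-366638 + 296435) + B(42)) = √(1/(-366638 + 296435) + 42²) = √(1/(-70203) + 1764) = √(-1/70203 + 1764) = √(123838091/70203) = 29*√10337461953/70203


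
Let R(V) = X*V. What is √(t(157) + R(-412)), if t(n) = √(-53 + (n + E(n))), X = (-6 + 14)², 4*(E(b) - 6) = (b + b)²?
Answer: √(-26368 + 3*√2751) ≈ 161.9*I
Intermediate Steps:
E(b) = 6 + b² (E(b) = 6 + (b + b)²/4 = 6 + (2*b)²/4 = 6 + (4*b²)/4 = 6 + b²)
X = 64 (X = 8² = 64)
R(V) = 64*V
t(n) = √(-47 + n + n²) (t(n) = √(-53 + (n + (6 + n²))) = √(-53 + (6 + n + n²)) = √(-47 + n + n²))
√(t(157) + R(-412)) = √(√(-47 + 157 + 157²) + 64*(-412)) = √(√(-47 + 157 + 24649) - 26368) = √(√24759 - 26368) = √(3*√2751 - 26368) = √(-26368 + 3*√2751)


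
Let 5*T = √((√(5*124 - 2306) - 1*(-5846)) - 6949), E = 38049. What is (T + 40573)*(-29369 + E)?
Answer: 352173640 + 1736*√(-1103 + I*√1686) ≈ 3.5217e+8 + 57665.0*I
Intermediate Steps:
T = √(-1103 + I*√1686)/5 (T = √((√(5*124 - 2306) - 1*(-5846)) - 6949)/5 = √((√(620 - 2306) + 5846) - 6949)/5 = √((√(-1686) + 5846) - 6949)/5 = √((I*√1686 + 5846) - 6949)/5 = √((5846 + I*√1686) - 6949)/5 = √(-1103 + I*√1686)/5 ≈ 0.12361 + 6.6434*I)
(T + 40573)*(-29369 + E) = (√(-1103 + I*√1686)/5 + 40573)*(-29369 + 38049) = (40573 + √(-1103 + I*√1686)/5)*8680 = 352173640 + 1736*√(-1103 + I*√1686)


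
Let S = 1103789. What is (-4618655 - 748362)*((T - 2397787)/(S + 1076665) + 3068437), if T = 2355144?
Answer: -35908487126137776835/2180454 ≈ -1.6468e+13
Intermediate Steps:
(-4618655 - 748362)*((T - 2397787)/(S + 1076665) + 3068437) = (-4618655 - 748362)*((2355144 - 2397787)/(1103789 + 1076665) + 3068437) = -5367017*(-42643/2180454 + 3068437) = -5367017*6690585687755/2180454 = -35908487126137776835/2180454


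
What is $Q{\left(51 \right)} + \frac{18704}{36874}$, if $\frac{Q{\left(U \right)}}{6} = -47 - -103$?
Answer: $\frac{6204184}{18437} \approx 336.51$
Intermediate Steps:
$Q{\left(U \right)} = 336$ ($Q{\left(U \right)} = 6 \left(-47 - -103\right) = 6 \left(-47 + 103\right) = 6 \cdot 56 = 336$)
$Q{\left(51 \right)} + \frac{18704}{36874} = 336 + \frac{18704}{36874} = 336 + 18704 \cdot \frac{1}{36874} = 336 + \frac{9352}{18437} = \frac{6204184}{18437}$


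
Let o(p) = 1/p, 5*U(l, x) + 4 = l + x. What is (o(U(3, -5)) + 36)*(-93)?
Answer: -6541/2 ≈ -3270.5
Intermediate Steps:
U(l, x) = -⅘ + l/5 + x/5 (U(l, x) = -⅘ + (l + x)/5 = -⅘ + (l/5 + x/5) = -⅘ + l/5 + x/5)
(o(U(3, -5)) + 36)*(-93) = (1/(-⅘ + (⅕)*3 + (⅕)*(-5)) + 36)*(-93) = (1/(-⅘ + ⅗ - 1) + 36)*(-93) = (1/(-6/5) + 36)*(-93) = (-⅚ + 36)*(-93) = (211/6)*(-93) = -6541/2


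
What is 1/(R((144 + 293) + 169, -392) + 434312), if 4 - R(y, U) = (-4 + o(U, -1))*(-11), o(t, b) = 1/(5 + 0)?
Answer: 5/2171371 ≈ 2.3027e-6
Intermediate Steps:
o(t, b) = 1/5
R(y, U) = -189/5 (R(y, U) = 4 - (-4 + 1/5)*(-11) = 4 - (-19)*(-11)/5 = 4 - 1*209/5 = 4 - 209/5 = -189/5)
1/(R((144 + 293) + 169, -392) + 434312) = 1/(-189/5 + 434312) = 1/(2171371/5) = 5/2171371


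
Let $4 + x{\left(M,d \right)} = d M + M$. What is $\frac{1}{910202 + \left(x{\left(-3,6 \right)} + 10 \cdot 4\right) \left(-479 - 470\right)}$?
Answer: $\frac{1}{895967} \approx 1.1161 \cdot 10^{-6}$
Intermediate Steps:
$x{\left(M,d \right)} = -4 + M + M d$ ($x{\left(M,d \right)} = -4 + \left(d M + M\right) = -4 + \left(M d + M\right) = -4 + \left(M + M d\right) = -4 + M + M d$)
$\frac{1}{910202 + \left(x{\left(-3,6 \right)} + 10 \cdot 4\right) \left(-479 - 470\right)} = \frac{1}{910202 + \left(\left(-4 - 3 - 18\right) + 10 \cdot 4\right) \left(-479 - 470\right)} = \frac{1}{910202 + \left(\left(-4 - 3 - 18\right) + 40\right) \left(-949\right)} = \frac{1}{910202 + \left(-25 + 40\right) \left(-949\right)} = \frac{1}{910202 + 15 \left(-949\right)} = \frac{1}{910202 - 14235} = \frac{1}{895967}$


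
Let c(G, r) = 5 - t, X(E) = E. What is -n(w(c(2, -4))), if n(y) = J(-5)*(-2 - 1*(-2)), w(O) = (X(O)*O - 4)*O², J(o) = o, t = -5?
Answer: 0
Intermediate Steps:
c(G, r) = 10 (c(G, r) = 5 - 1*(-5) = 5 + 5 = 10)
w(O) = O²*(-4 + O²) (w(O) = (O*O - 4)*O² = (O² - 4)*O² = (-4 + O²)*O² = O²*(-4 + O²))
n(y) = 0 (n(y) = -5*(-2 - 1*(-2)) = -5*(-2 + 2) = -5*0 = 0)
-n(w(c(2, -4))) = -1*0 = 0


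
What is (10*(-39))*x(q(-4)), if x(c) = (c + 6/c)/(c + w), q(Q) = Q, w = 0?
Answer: -2145/4 ≈ -536.25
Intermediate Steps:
x(c) = (c + 6/c)/c (x(c) = (c + 6/c)/(c + 0) = (c + 6/c)/c)
(10*(-39))*x(q(-4)) = (10*(-39))*(1 + 6/(-4)²) = -390*(1 + 6*(1/16)) = -390*(1 + 3/8) = -390*11/8 = -2145/4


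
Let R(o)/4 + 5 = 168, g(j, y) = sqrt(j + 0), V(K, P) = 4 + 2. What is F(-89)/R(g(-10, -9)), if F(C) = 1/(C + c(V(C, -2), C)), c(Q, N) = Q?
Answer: -1/54116 ≈ -1.8479e-5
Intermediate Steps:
V(K, P) = 6
g(j, y) = sqrt(j)
R(o) = 652 (R(o) = -20 + 4*168 = -20 + 672 = 652)
F(C) = 1/(6 + C) (F(C) = 1/(C + 6) = 1/(6 + C))
F(-89)/R(g(-10, -9)) = 1/((6 - 89)*652) = (1/652)/(-83) = -1/83*1/652 = -1/54116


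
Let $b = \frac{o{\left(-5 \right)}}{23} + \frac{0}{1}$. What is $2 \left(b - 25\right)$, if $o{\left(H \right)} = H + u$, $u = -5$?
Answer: $- \frac{1170}{23} \approx -50.87$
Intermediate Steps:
$o{\left(H \right)} = -5 + H$ ($o{\left(H \right)} = H - 5 = -5 + H$)
$b = - \frac{10}{23}$ ($b = \frac{-5 - 5}{23} + \frac{0}{1} = \left(-10\right) \frac{1}{23} + 0 \cdot 1 = - \frac{10}{23} + 0 = - \frac{10}{23} \approx -0.43478$)
$2 \left(b - 25\right) = 2 \left(- \frac{10}{23} - 25\right) = 2 \left(- \frac{585}{23}\right) = - \frac{1170}{23}$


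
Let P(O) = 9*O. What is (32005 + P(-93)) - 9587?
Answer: 21581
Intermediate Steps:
(32005 + P(-93)) - 9587 = (32005 + 9*(-93)) - 9587 = (32005 - 837) - 9587 = 31168 - 9587 = 21581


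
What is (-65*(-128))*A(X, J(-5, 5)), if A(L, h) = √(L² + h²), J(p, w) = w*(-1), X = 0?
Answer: 41600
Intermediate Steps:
J(p, w) = -w
(-65*(-128))*A(X, J(-5, 5)) = (-65*(-128))*√(0² + (-1*5)²) = 8320*√(0 + (-5)²) = 8320*√(0 + 25) = 8320*√25 = 8320*5 = 41600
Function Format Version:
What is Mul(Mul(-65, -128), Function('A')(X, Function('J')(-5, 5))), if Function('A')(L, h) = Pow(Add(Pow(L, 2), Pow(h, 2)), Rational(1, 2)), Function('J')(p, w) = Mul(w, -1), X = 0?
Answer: 41600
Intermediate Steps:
Function('J')(p, w) = Mul(-1, w)
Mul(Mul(-65, -128), Function('A')(X, Function('J')(-5, 5))) = Mul(Mul(-65, -128), Pow(Add(Pow(0, 2), Pow(Mul(-1, 5), 2)), Rational(1, 2))) = Mul(8320, Pow(Add(0, Pow(-5, 2)), Rational(1, 2))) = Mul(8320, Pow(Add(0, 25), Rational(1, 2))) = Mul(8320, Pow(25, Rational(1, 2))) = Mul(8320, 5) = 41600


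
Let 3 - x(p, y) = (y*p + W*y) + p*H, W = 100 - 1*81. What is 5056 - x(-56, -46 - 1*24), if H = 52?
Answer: 4731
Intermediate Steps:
W = 19 (W = 100 - 81 = 19)
x(p, y) = 3 - 52*p - 19*y - p*y (x(p, y) = 3 - ((y*p + 19*y) + p*52) = 3 - ((p*y + 19*y) + 52*p) = 3 - ((19*y + p*y) + 52*p) = 3 - (19*y + 52*p + p*y) = 3 + (-52*p - 19*y - p*y) = 3 - 52*p - 19*y - p*y)
5056 - x(-56, -46 - 1*24) = 5056 - (3 - 52*(-56) - 19*(-46 - 1*24) - 1*(-56)*(-46 - 1*24)) = 5056 - (3 + 2912 - 19*(-46 - 24) - 1*(-56)*(-46 - 24)) = 5056 - (3 + 2912 - 19*(-70) - 1*(-56)*(-70)) = 5056 - (3 + 2912 + 1330 - 3920) = 5056 - 1*325 = 5056 - 325 = 4731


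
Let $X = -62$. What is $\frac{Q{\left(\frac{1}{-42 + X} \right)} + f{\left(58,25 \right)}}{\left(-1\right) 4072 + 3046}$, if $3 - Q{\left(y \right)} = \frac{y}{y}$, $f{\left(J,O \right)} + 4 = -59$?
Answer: $\frac{61}{1026} \approx 0.059454$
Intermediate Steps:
$f{\left(J,O \right)} = -63$ ($f{\left(J,O \right)} = -4 - 59 = -63$)
$Q{\left(y \right)} = 2$ ($Q{\left(y \right)} = 3 - \frac{y}{y} = 3 - 1 = 2$)
$\frac{Q{\left(\frac{1}{-42 + X} \right)} + f{\left(58,25 \right)}}{\left(-1\right) 4072 + 3046} = \frac{2 - 63}{\left(-1\right) 4072 + 3046} = - \frac{61}{-4072 + 3046} = - \frac{61}{-1026} = \left(-61\right) \left(- \frac{1}{1026}\right) = \frac{61}{1026}$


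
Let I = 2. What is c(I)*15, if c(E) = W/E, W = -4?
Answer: -30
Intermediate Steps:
c(E) = -4/E
c(I)*15 = -4/2*15 = -4*½*15 = -2*15 = -30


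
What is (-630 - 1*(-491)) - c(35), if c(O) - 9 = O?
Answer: -183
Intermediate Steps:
c(O) = 9 + O
(-630 - 1*(-491)) - c(35) = (-630 - 1*(-491)) - (9 + 35) = (-630 + 491) - 1*44 = -139 - 44 = -183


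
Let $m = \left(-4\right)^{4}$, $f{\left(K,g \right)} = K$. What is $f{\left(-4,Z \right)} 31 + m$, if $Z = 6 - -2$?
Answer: $132$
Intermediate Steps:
$Z = 8$ ($Z = 6 + 2 = 8$)
$m = 256$
$f{\left(-4,Z \right)} 31 + m = \left(-4\right) 31 + 256 = -124 + 256 = 132$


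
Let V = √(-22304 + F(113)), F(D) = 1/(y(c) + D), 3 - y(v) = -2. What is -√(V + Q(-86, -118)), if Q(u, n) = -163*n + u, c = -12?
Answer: -√(266616752 + 1298*I*√2566618)/118 ≈ -138.38 - 0.53963*I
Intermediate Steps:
y(v) = 5 (y(v) = 3 - 1*(-2) = 3 + 2 = 5)
F(D) = 1/(5 + D)
Q(u, n) = u - 163*n
V = 11*I*√2566618/118 (V = √(-22304 + 1/(5 + 113)) = √(-22304 + 1/118) = √(-2631871/118) = 11*I*√2566618/118 ≈ 149.35*I)
-√(V + Q(-86, -118)) = -√(11*I*√2566618/118 + (-86 - 163*(-118))) = -√(11*I*√2566618/118 + (-86 + 19234)) = -√(11*I*√2566618/118 + 19148) = -√(19148 + 11*I*√2566618/118)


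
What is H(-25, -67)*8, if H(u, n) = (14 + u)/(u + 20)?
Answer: 88/5 ≈ 17.600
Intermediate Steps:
H(u, n) = (14 + u)/(20 + u)
H(-25, -67)*8 = ((14 - 25)/(20 - 25))*8 = (-11/(-5))*8 = -⅕*(-11)*8 = (11/5)*8 = 88/5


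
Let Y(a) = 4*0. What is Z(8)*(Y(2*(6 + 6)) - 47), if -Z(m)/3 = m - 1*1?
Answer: 987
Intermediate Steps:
Z(m) = 3 - 3*m (Z(m) = -3*(m - 1*1) = -3*(m - 1) = -3*(-1 + m) = 3 - 3*m)
Y(a) = 0
Z(8)*(Y(2*(6 + 6)) - 47) = (3 - 3*8)*(0 - 47) = (3 - 24)*(-47) = -21*(-47) = 987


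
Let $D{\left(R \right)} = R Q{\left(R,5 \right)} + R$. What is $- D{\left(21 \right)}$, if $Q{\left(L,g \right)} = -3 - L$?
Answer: $483$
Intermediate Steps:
$D{\left(R \right)} = R + R \left(-3 - R\right)$ ($D{\left(R \right)} = R \left(-3 - R\right) + R = R + R \left(-3 - R\right)$)
$- D{\left(21 \right)} = - \left(-1\right) 21 \left(2 + 21\right) = - \left(-1\right) 21 \cdot 23 = \left(-1\right) \left(-483\right) = 483$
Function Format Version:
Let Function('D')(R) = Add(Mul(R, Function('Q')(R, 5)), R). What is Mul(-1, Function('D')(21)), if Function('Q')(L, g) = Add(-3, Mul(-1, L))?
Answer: 483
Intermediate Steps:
Function('D')(R) = Add(R, Mul(R, Add(-3, Mul(-1, R)))) (Function('D')(R) = Add(Mul(R, Add(-3, Mul(-1, R))), R) = Add(R, Mul(R, Add(-3, Mul(-1, R)))))
Mul(-1, Function('D')(21)) = Mul(-1, Mul(-1, 21, Add(2, 21))) = Mul(-1, Mul(-1, 21, 23)) = Mul(-1, -483) = 483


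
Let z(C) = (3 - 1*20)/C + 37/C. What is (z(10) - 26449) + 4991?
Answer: -21456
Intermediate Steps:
z(C) = 20/C (z(C) = (3 - 20)/C + 37/C = -17/C + 37/C = 20/C)
(z(10) - 26449) + 4991 = (20/10 - 26449) + 4991 = (20*(⅒) - 26449) + 4991 = (2 - 26449) + 4991 = -26447 + 4991 = -21456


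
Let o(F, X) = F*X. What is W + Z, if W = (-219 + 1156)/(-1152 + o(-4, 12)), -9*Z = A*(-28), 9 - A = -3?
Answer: 14621/400 ≈ 36.552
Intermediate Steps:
A = 12 (A = 9 - 1*(-3) = 9 + 3 = 12)
Z = 112/3 (Z = -4*(-28)/3 = -⅑*(-336) = 112/3 ≈ 37.333)
W = -937/1200 (W = (-219 + 1156)/(-1152 - 4*12) = 937/(-1152 - 48) = 937/(-1200) = 937*(-1/1200) = -937/1200 ≈ -0.78083)
W + Z = -937/1200 + 112/3 = 14621/400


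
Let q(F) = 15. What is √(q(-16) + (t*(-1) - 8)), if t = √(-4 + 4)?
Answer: √7 ≈ 2.6458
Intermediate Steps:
t = 0 (t = √0 = 0)
√(q(-16) + (t*(-1) - 8)) = √(15 + (0*(-1) - 8)) = √(15 + (0 - 8)) = √(15 - 8) = √7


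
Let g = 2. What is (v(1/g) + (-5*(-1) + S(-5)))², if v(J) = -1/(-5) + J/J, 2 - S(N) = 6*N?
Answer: 36481/25 ≈ 1459.2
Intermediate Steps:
S(N) = 2 - 6*N
v(J) = 6/5 (v(J) = -1*(-⅕) + 1 = ⅕ + 1 = 6/5)
(v(1/g) + (-5*(-1) + S(-5)))² = (6/5 + (-5*(-1) + (2 - 6*(-5))))² = (6/5 + (5 + (2 + 30)))² = (6/5 + (5 + 32))² = (6/5 + 37)² = (191/5)² = 36481/25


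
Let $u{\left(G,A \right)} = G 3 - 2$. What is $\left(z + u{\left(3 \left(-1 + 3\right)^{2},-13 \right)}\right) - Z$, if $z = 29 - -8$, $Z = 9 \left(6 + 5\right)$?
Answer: $-28$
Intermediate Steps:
$Z = 99$ ($Z = 9 \cdot 11 = 99$)
$z = 37$ ($z = 29 + 8 = 37$)
$u{\left(G,A \right)} = -2 + 3 G$ ($u{\left(G,A \right)} = 3 G - 2 = -2 + 3 G$)
$\left(z + u{\left(3 \left(-1 + 3\right)^{2},-13 \right)}\right) - Z = \left(37 - \left(2 - 3 \cdot 3 \left(-1 + 3\right)^{2}\right)\right) - 99 = \left(37 - \left(2 - 3 \cdot 3 \cdot 2^{2}\right)\right) - 99 = \left(37 - \left(2 - 3 \cdot 3 \cdot 4\right)\right) - 99 = \left(37 + \left(-2 + 3 \cdot 12\right)\right) - 99 = \left(37 + \left(-2 + 36\right)\right) - 99 = \left(37 + 34\right) - 99 = 71 - 99 = -28$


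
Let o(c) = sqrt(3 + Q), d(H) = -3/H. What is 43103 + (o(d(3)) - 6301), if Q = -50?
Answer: 36802 + I*sqrt(47) ≈ 36802.0 + 6.8557*I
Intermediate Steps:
o(c) = I*sqrt(47) (o(c) = sqrt(3 - 50) = sqrt(-47) = I*sqrt(47))
43103 + (o(d(3)) - 6301) = 43103 + (I*sqrt(47) - 6301) = 43103 + (-6301 + I*sqrt(47)) = 36802 + I*sqrt(47)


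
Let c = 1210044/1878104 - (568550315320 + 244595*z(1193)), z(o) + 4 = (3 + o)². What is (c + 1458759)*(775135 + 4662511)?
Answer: -1172417091452650008893945/234763 ≈ -4.9940e+18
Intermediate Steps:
z(o) = -4 + (3 + o)²
c = -431222979077067449/469526 (c = 1210044/1878104 - (568549336940 + 244595*(3 + 1193)²) = 1210044*(1/1878104) - (568549336940 + 349872601520) = 302511/469526 - 244595/(1/((-4 + 1430416) + 2324456)) = 302511/469526 - 244595/(1/(1430412 + 2324456)) = 302511/469526 - 244595/(1/3754868) = 302511/469526 - 244595/1/3754868 = 302511/469526 - 244595*3754868 = 302511/469526 - 918421938460 = -431222979077067449/469526 ≈ -9.1842e+11)
(c + 1458759)*(775135 + 4662511) = (-431222979077067449/469526 + 1458759)*(775135 + 4662511) = -431222294151789215/469526*5437646 = -1172417091452650008893945/234763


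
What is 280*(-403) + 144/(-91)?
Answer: -10268584/91 ≈ -1.1284e+5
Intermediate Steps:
280*(-403) + 144/(-91) = -112840 + 144*(-1/91) = -112840 - 144/91 = -10268584/91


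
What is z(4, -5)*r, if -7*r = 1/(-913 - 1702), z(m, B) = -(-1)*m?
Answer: 4/18305 ≈ 0.00021852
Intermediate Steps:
z(m, B) = m
r = 1/18305 (r = -1/(7*(-913 - 1702)) = -1/7/(-2615) = -1/7*(-1/2615) = 1/18305 ≈ 5.4630e-5)
z(4, -5)*r = 4*(1/18305) = 4/18305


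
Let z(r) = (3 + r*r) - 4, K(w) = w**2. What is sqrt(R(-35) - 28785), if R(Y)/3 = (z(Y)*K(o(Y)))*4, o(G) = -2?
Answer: sqrt(29967) ≈ 173.11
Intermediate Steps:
z(r) = -1 + r**2 (z(r) = (3 + r**2) - 4 = -1 + r**2)
R(Y) = -48 + 48*Y**2 (R(Y) = 3*(((-1 + Y**2)*(-2)**2)*4) = 3*(((-1 + Y**2)*4)*4) = 3*((-4 + 4*Y**2)*4) = 3*(-16 + 16*Y**2) = -48 + 48*Y**2)
sqrt(R(-35) - 28785) = sqrt((-48 + 48*(-35)**2) - 28785) = sqrt((-48 + 48*1225) - 28785) = sqrt((-48 + 58800) - 28785) = sqrt(58752 - 28785) = sqrt(29967)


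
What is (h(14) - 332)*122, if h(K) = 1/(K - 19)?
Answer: -202642/5 ≈ -40528.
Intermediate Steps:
h(K) = 1/(-19 + K)
(h(14) - 332)*122 = (1/(-19 + 14) - 332)*122 = (1/(-5) - 332)*122 = (-⅕ - 332)*122 = -1661/5*122 = -202642/5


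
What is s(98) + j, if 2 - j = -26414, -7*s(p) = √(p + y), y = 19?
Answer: 26416 - 3*√13/7 ≈ 26414.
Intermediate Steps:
s(p) = -√(19 + p)/7 (s(p) = -√(p + 19)/7 = -√(19 + p)/7)
j = 26416 (j = 2 - 1*(-26414) = 2 + 26414 = 26416)
s(98) + j = -√(19 + 98)/7 + 26416 = -3*√13/7 + 26416 = 26416 - 3*√13/7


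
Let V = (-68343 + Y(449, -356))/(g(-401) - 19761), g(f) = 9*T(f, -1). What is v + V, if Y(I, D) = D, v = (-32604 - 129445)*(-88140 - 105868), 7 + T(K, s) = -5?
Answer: 624657564795347/19869 ≈ 3.1439e+10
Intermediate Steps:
T(K, s) = -12 (T(K, s) = -7 - 5 = -12)
g(f) = -108 (g(f) = 9*(-12) = -108)
v = 31438802392 (v = -162049*(-194008) = 31438802392)
V = 68699/19869 (V = (-68343 - 356)/(-108 - 19761) = -68699/(-19869) = -68699*(-1/19869) = 68699/19869 ≈ 3.4576)
v + V = 31438802392 + 68699/19869 = 624657564795347/19869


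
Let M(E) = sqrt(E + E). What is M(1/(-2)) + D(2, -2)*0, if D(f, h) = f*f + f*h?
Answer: I ≈ 1.0*I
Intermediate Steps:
M(E) = sqrt(2)*sqrt(E) (M(E) = sqrt(2*E) = sqrt(2)*sqrt(E))
D(f, h) = f**2 + f*h
M(1/(-2)) + D(2, -2)*0 = sqrt(2)*sqrt(1/(-2)) + (2*(2 - 2))*0 = sqrt(2)*sqrt(-1/2) + (2*0)*0 = sqrt(2)*(I*sqrt(2)/2) + 0*0 = I + 0 = I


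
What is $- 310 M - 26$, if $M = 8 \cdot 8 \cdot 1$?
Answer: $-19866$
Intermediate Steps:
$M = 64$ ($M = 64 \cdot 1 = 64$)
$- 310 M - 26 = \left(-310\right) 64 - 26 = -19840 - 26 = -19866$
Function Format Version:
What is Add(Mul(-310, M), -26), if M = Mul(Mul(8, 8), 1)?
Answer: -19866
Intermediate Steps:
M = 64 (M = Mul(64, 1) = 64)
Add(Mul(-310, M), -26) = Add(Mul(-310, 64), -26) = Add(-19840, -26) = -19866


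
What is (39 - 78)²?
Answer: 1521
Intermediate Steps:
(39 - 78)² = (-39)² = 1521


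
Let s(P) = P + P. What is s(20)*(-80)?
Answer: -3200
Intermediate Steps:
s(P) = 2*P
s(20)*(-80) = (2*20)*(-80) = 40*(-80) = -3200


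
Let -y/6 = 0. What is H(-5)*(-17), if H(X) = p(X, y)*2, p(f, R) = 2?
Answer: -68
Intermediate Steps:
y = 0 (y = -6*0 = 0)
H(X) = 4 (H(X) = 2*2 = 4)
H(-5)*(-17) = 4*(-17) = -68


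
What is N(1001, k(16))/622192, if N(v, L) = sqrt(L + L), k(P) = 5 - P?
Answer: I*sqrt(22)/622192 ≈ 7.5385e-6*I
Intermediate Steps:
N(v, L) = sqrt(2)*sqrt(L) (N(v, L) = sqrt(2*L) = sqrt(2)*sqrt(L))
N(1001, k(16))/622192 = (sqrt(2)*sqrt(5 - 1*16))/622192 = (sqrt(2)*sqrt(5 - 16))*(1/622192) = (sqrt(2)*sqrt(-11))*(1/622192) = (sqrt(2)*(I*sqrt(11)))*(1/622192) = (I*sqrt(22))*(1/622192) = I*sqrt(22)/622192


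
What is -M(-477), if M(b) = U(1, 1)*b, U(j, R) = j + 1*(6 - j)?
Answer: 2862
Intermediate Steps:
U(j, R) = 6 (U(j, R) = j + (6 - j) = 6)
M(b) = 6*b
-M(-477) = -6*(-477) = -1*(-2862) = 2862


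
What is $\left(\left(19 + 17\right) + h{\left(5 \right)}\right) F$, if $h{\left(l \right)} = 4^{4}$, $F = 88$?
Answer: $25696$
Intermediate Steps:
$h{\left(l \right)} = 256$
$\left(\left(19 + 17\right) + h{\left(5 \right)}\right) F = \left(\left(19 + 17\right) + 256\right) 88 = \left(36 + 256\right) 88 = 292 \cdot 88 = 25696$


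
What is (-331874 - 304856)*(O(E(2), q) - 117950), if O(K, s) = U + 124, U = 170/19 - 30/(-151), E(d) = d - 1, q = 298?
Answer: 215225280428420/2869 ≈ 7.5017e+10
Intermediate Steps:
E(d) = -1 + d
U = 26240/2869 (U = 170*(1/19) - 30*(-1/151) = 170/19 + 30/151 = 26240/2869 ≈ 9.1460)
O(K, s) = 381996/2869 (O(K, s) = 26240/2869 + 124 = 381996/2869)
(-331874 - 304856)*(O(E(2), q) - 117950) = (-331874 - 304856)*(381996/2869 - 117950) = -636730*(-338016554/2869) = 215225280428420/2869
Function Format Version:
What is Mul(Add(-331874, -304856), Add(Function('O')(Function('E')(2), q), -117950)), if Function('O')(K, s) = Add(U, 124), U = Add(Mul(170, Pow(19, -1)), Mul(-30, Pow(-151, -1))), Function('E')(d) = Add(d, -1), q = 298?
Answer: Rational(215225280428420, 2869) ≈ 7.5017e+10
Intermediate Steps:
Function('E')(d) = Add(-1, d)
U = Rational(26240, 2869) (U = Add(Mul(170, Rational(1, 19)), Mul(-30, Rational(-1, 151))) = Add(Rational(170, 19), Rational(30, 151)) = Rational(26240, 2869) ≈ 9.1460)
Function('O')(K, s) = Rational(381996, 2869) (Function('O')(K, s) = Add(Rational(26240, 2869), 124) = Rational(381996, 2869))
Mul(Add(-331874, -304856), Add(Function('O')(Function('E')(2), q), -117950)) = Mul(Add(-331874, -304856), Add(Rational(381996, 2869), -117950)) = Mul(-636730, Rational(-338016554, 2869)) = Rational(215225280428420, 2869)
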